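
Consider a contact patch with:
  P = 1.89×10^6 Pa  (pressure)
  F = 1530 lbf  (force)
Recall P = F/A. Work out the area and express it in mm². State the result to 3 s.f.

3600 mm²

Solving P = F/A for A: A = F/P.
P = 1.89×10^6 Pa; F = 1530 lbf = 6806 N.
A = 0.003601 m²
0.003601 m² × (1 mm² / 1.000×10^-6 m²) = 3601 mm²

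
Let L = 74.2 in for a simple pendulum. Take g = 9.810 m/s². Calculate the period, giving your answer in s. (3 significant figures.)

T is given directly by: T = 2π√(L/g).
L = 74.2 in = 1.885 m; g = 9.810 m/s².
T = 2.754 s

2.75 s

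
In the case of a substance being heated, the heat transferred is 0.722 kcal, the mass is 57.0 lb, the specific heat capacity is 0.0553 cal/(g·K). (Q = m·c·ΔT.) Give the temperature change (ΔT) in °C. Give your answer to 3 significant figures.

Rearranging Q = m·c·ΔT for ΔT: ΔT = Q/(m·c).
Q = 0.722 kcal = 3021 J; m = 57.0 lb = 25.85 kg; c = 0.0553 cal/(g·K) = 231.4 J/(kg·K).
ΔT = 0.5050 K
Since 1 °C = 1 K, 0.5050 °C.

0.505 °C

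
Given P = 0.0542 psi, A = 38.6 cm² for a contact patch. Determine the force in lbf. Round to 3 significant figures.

Rearranging: F = P·A.
P = 0.0542 psi = 373.7 Pa; A = 38.6 cm² = 0.003860 m².
F = 1.442 N
1.442 N × (1 lbf / 4.448 N) = 0.3243 lbf

0.324 lbf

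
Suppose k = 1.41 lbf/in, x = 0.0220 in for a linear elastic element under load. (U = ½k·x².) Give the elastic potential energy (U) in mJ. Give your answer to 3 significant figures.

Directly: U = ½kx².
k = 1.41 lbf/in = 246.9 N/m; x = 0.0220 in = 5.588×10^-4 m.
U = 3.855×10^-5 J  (the unit combination reduces to kg·m²/s² = J)
3.855×10^-5 J × (1 mJ / 0.001000 J) = 0.03855 mJ

0.0386 mJ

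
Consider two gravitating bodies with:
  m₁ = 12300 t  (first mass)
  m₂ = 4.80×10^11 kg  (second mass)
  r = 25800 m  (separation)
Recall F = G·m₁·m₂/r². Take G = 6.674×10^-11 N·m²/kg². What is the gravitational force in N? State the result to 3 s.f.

0.592 N

F is given directly by: F = Gm₁m₂/r².
m₁ = 12300 t = 1.230×10^7 kg; m₂ = 4.80×10^11 kg; r = 25800 m; G = 6.674×10^-11 N·m²/kg².
F = 0.5920 N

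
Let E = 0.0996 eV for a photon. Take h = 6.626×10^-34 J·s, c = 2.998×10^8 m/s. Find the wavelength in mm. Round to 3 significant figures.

0.0124 mm

Solving E = h·c/λ for λ: λ = hc/E.
E = 0.0996 eV = 1.596×10^-20 J; h = 6.626×10^-34 J·s; c = 2.998×10^8 m/s.
λ = 1.245×10^-5 m
1.245×10^-5 m × (1 mm / 0.001000 m) = 0.01245 mm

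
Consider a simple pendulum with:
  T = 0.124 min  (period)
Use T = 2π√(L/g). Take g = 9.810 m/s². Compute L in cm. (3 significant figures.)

Rearranging: L = g·(T/2π)².
T = 0.124 min = 7.440 s; g = 9.810 m/s².
L = 13.75 m
13.75 m × (1 cm / 0.01000 m) = 1375 cm

1380 cm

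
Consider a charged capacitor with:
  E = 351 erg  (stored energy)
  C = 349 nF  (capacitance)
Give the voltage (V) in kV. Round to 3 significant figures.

Rearranging: V = √(2E/C).
E = 351 erg = 3.510×10^-5 J; C = 349 nF = 3.490×10^-7 F.
V = 14.18 V
14.18 V × (1 kV / 1000 V) = 0.01418 kV

0.0142 kV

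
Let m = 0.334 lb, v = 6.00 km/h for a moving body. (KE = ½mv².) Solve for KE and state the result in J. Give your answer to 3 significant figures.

Directly: KE = ½mv².
m = 0.334 lb = 0.1515 kg; v = 6.00 km/h = 1.667 m/s.
KE = 0.2104 J

0.210 J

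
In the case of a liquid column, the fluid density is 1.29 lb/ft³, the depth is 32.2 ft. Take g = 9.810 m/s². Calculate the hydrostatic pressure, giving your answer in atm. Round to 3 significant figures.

0.0196 atm

Directly: P = ρgh.
ρ = 1.29 lb/ft³ = 20.66 kg/m³; h = 32.2 ft = 9.815 m; g = 9.810 m/s².
P = 1990 Pa
1990 Pa × (1 atm / 1.013×10^5 Pa) = 0.01964 atm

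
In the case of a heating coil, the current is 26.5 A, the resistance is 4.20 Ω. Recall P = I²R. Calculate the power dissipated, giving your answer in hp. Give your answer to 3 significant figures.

3.96 hp

P is given directly by: P = I²R.
I = 26.5 A; R = 4.20 Ω.
P = 2949 W  (the unit combination reduces to kg·m²/s³ = W)
2949 W × (1 hp / 745.7 W) = 3.955 hp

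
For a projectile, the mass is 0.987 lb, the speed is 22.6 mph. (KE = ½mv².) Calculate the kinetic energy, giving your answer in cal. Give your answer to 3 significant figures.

Directly: KE = ½mv².
m = 0.987 lb = 0.4477 kg; v = 22.6 mph = 10.10 m/s.
KE = 22.85 J  (the unit combination reduces to kg·m²/s² = J)
22.85 J × (1 cal / 4.184 J) = 5.461 cal

5.46 cal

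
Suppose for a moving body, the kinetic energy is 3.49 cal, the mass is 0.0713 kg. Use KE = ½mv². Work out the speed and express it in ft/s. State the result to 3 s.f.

Rearranging KE = ½mv² for v: v = √(2·KE/m).
KE = 3.49 cal = 14.60 J; m = 0.0713 kg.
v = 20.24 m/s
20.24 m/s × (1 ft/s / 0.3048 m/s) = 66.40 ft/s

66.4 ft/s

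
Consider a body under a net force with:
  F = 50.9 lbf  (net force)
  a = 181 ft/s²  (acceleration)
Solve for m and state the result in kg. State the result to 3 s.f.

From Newton's second law: m = F/a.
F = 50.9 lbf = 226.4 N; a = 181 ft/s² = 55.17 m/s².
m = 4.104 kg

4.10 kg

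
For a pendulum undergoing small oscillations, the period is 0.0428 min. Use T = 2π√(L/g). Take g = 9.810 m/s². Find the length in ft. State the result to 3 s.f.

5.38 ft

Solving T = 2π√(L/g) for L: L = g·(T/2π)².
T = 0.0428 min = 2.568 s; g = 9.810 m/s².
L = 1.639 m
1.639 m × (1 ft / 0.3048 m) = 5.376 ft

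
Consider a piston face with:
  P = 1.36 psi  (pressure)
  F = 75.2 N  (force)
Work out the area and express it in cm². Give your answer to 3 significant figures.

Rearranging: A = F/P.
P = 1.36 psi = 9377 Pa; F = 75.2 N.
A = 0.008020 m²
0.008020 m² × (1 cm² / 1.000×10^-4 m²) = 80.20 cm²

80.2 cm²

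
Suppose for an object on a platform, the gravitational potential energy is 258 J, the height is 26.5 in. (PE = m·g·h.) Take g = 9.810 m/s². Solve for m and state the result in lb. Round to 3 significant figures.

86.1 lb

Rearranging PE = m·g·h for m: m = PE/(g·h).
PE = 258 J; h = 26.5 in = 0.6731 m; g = 9.810 m/s².
m = 39.07 kg
39.07 kg × (1 lb / 0.4536 kg) = 86.14 lb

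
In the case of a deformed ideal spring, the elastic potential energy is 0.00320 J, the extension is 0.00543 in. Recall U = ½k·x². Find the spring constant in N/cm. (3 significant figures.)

3360 N/cm

Solving U = ½k·x² for k: k = 2U/x².
U = 0.00320 J; x = 0.00543 in = 1.379×10^-4 m.
k = 3.364×10^5 N/m
3.364×10^5 N/m × (1 N/cm / 100.0 N/m) = 3364 N/cm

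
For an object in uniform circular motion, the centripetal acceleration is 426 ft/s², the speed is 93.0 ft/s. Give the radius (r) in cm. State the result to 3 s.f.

Rearranging a = v²/r for r: r = v²/a.
a = 426 ft/s² = 129.8 m/s²; v = 93.0 ft/s = 28.35 m/s.
r = 6.188 m
6.188 m × (1 cm / 0.01000 m) = 618.8 cm

619 cm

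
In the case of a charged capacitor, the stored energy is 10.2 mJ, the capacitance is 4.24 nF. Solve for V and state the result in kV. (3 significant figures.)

Rearranging E = ½C·V² for V: V = √(2E/C).
E = 10.2 mJ = 0.01020 J; C = 4.24 nF = 4.240×10^-9 F.
V = 2193 V
2193 V × (1 kV / 1000 V) = 2.193 kV

2.19 kV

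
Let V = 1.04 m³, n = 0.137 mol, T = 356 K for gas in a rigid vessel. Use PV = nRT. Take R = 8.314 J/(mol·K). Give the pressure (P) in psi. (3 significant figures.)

0.0565 psi

From the ideal-gas law: P = nRT/V.
V = 1.04 m³; n = 0.137 mol; T = 356 K; R = 8.314 J/(mol·K).
P = 389.9 Pa
389.9 Pa × (1 psi / 6895 Pa) = 0.05655 psi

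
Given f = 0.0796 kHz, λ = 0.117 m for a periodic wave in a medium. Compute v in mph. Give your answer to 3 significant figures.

Directly: v = fλ.
f = 0.0796 kHz = 79.60 Hz; λ = 0.117 m.
v = 9.313 m/s
9.313 m/s × (1 mph / 0.4470 m/s) = 20.83 mph

20.8 mph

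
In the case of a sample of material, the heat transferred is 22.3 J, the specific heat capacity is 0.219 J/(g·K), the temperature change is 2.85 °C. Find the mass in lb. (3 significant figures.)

Solving Q = m·c·ΔT for m: m = Q/(c·ΔT).
Q = 22.3 J; c = 0.219 J/(g·K) = 219.0 J/(kg·K); ΔT = 2.85 °C = 2.850 K.
m = 0.03573 kg
0.03573 kg × (1 lb / 0.4536 kg) = 0.07877 lb

0.0788 lb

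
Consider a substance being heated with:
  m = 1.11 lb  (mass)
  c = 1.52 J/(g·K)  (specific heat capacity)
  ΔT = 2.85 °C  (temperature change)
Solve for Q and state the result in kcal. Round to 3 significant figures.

Q is given directly by: Q = mcΔT.
m = 1.11 lb = 0.5035 kg; c = 1.52 J/(g·K) = 1520 J/(kg·K); ΔT = 2.85 °C = 2.850 K.
Q = 2181 J  (the unit combination reduces to kg·m²/s² = J)
2181 J × (1 kcal / 4184 J) = 0.5213 kcal

0.521 kcal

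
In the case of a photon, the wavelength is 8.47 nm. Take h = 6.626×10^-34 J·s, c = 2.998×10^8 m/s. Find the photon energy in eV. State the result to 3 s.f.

146 eV

Directly: E = hc/λ.
λ = 8.47 nm = 8.470×10^-9 m; h = 6.626×10^-34 J·s; c = 2.998×10^8 m/s.
E = 2.345×10^-17 J
2.345×10^-17 J × (1 eV / 1.602×10^-19 J) = 146.4 eV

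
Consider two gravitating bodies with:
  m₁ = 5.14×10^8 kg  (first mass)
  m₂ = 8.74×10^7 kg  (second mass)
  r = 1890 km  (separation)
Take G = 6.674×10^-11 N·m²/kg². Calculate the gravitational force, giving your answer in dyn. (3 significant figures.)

F is given directly by: F = Gm₁m₂/r².
m₁ = 5.14×10^8 kg; m₂ = 8.74×10^7 kg; r = 1890 km = 1.890×10^6 m; G = 6.674×10^-11 N·m²/kg².
F = 8.393×10^-7 N
8.393×10^-7 N × (1 dyn / 1.000×10^-5 N) = 0.08393 dyn

0.0839 dyn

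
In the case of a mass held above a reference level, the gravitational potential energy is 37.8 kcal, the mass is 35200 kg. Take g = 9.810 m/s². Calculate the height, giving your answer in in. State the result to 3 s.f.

Solving PE = m·g·h for h: h = PE/(m·g).
PE = 37.8 kcal = 1.582×10^5 J; m = 35200 kg; g = 9.810 m/s².
h = 0.4580 m
0.4580 m × (1 in / 0.02540 m) = 18.03 in

18.0 in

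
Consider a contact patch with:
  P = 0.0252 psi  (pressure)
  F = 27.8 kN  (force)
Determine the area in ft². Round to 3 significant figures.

1720 ft²

Rearranging P = F/A for A: A = F/P.
P = 0.0252 psi = 173.7 Pa; F = 27.8 kN = 27800 N.
A = 160.0 m²
160.0 m² × (1 ft² / 0.09290 m²) = 1722 ft²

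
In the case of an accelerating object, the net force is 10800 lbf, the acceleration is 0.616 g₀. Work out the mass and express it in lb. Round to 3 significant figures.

From Newton's second law: m = F/a.
F = 10800 lbf = 48041 N; a = 0.616 g₀ = 6.041 m/s².
m = 7953 kg
7953 kg × (1 lb / 0.4536 kg) = 17532 lb

17500 lb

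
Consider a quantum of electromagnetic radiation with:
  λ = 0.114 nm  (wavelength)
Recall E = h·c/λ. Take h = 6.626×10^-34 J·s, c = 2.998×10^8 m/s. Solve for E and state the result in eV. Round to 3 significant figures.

Directly: E = hc/λ.
λ = 0.114 nm = 1.140×10^-10 m; h = 6.626×10^-34 J·s; c = 2.998×10^8 m/s.
E = 1.743×10^-15 J  (the unit combination reduces to kg·m²/s² = J)
1.743×10^-15 J × (1 eV / 1.602×10^-19 J) = 10876 eV

10900 eV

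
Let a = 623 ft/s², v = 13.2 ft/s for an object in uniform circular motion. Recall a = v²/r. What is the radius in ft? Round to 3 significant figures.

Solving a = v²/r for r: r = v²/a.
a = 623 ft/s² = 189.9 m/s²; v = 13.2 ft/s = 4.023 m/s.
r = 0.08525 m
0.08525 m × (1 ft / 0.3048 m) = 0.2797 ft

0.280 ft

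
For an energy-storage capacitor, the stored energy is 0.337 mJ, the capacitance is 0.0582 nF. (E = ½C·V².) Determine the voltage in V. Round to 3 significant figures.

3400 V

Solving E = ½C·V² for V: V = √(2E/C).
E = 0.337 mJ = 3.370×10^-4 J; C = 0.0582 nF = 5.820×10^-11 F.
V = 3403 V  (the unit combination reduces to kg·m²/(A·s³) = V)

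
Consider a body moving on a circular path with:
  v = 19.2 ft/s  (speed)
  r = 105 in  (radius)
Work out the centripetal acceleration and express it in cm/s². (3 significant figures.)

a is given directly by: a = v²/r.
v = 19.2 ft/s = 5.852 m/s; r = 105 in = 2.667 m.
a = 12.84 m/s²
12.84 m/s² × (1 cm/s² / 0.01000 m/s²) = 1284 cm/s²

1280 cm/s²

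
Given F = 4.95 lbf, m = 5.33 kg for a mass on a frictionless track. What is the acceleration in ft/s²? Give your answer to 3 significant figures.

13.6 ft/s²

From Newton's second law: a = F/m.
F = 4.95 lbf = 22.02 N; m = 5.33 kg.
a = 4.131 m/s²
4.131 m/s² × (1 ft/s² / 0.3048 m/s²) = 13.55 ft/s²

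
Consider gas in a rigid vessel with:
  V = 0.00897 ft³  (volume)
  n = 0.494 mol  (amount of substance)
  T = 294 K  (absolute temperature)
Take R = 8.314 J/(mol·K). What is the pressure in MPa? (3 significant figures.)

4.75 MPa

P is given directly by: P = nRT/V.
V = 0.00897 ft³ = 2.540×10^-4 m³; n = 0.494 mol; T = 294 K; R = 8.314 J/(mol·K).
P = 4.754×10^6 Pa  (the unit combination reduces to kg/(m·s²) = Pa)
4.754×10^6 Pa × (1 MPa / 1.000×10^6 Pa) = 4.754 MPa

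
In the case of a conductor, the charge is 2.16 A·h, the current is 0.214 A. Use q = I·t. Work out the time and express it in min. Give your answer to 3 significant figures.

606 min

Rearranging q = I·t for t: t = q/I.
q = 2.16 A·h = 7776 C; I = 0.214 A.
t = 36336 s
36336 s × (1 min / 60.00 s) = 605.6 min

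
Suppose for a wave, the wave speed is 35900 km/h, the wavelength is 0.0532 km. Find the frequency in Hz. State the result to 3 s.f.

Rearranging: f = v/λ.
v = 35900 km/h = 9972 m/s; λ = 0.0532 km = 53.20 m.
f = 187.4 Hz

187 Hz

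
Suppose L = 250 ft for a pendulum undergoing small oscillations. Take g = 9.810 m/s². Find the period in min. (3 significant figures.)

T is given directly by: T = 2π√(L/g).
L = 250 ft = 76.20 m; g = 9.810 m/s².
T = 17.51 s
17.51 s × (1 min / 60.00 s) = 0.2919 min

0.292 min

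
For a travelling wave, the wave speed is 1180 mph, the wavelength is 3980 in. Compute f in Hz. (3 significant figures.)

5.22 Hz

Solving v = f·λ for f: f = v/λ.
v = 1180 mph = 527.5 m/s; λ = 3980 in = 101.1 m.
f = 5.218 Hz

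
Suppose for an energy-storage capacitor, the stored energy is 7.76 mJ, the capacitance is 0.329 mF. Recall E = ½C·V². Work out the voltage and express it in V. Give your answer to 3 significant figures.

Solving E = ½C·V² for V: V = √(2E/C).
E = 7.76 mJ = 0.007760 J; C = 0.329 mF = 3.290×10^-4 F.
V = 6.868 V

6.87 V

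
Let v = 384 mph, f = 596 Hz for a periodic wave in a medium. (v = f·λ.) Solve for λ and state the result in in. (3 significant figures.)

11.3 in

Rearranging: λ = v/f.
v = 384 mph = 171.7 m/s; f = 596 Hz.
λ = 0.2880 m
0.2880 m × (1 in / 0.02540 m) = 11.34 in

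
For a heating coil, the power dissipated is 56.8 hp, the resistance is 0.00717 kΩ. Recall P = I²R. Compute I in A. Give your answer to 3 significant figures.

Rearranging P = I²R for I: I = √(P/R).
P = 56.8 hp = 42356 W; R = 0.00717 kΩ = 7.170 Ω.
I = 76.86 A

76.9 A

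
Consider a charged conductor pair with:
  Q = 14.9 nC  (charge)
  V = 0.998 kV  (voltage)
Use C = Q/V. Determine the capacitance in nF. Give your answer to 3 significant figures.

0.0149 nF

C is given directly by: C = Q/V.
Q = 14.9 nC = 1.490×10^-8 C; V = 0.998 kV = 998.0 V.
C = 1.493×10^-11 F
1.493×10^-11 F × (1 nF / 1.000×10^-9 F) = 0.01493 nF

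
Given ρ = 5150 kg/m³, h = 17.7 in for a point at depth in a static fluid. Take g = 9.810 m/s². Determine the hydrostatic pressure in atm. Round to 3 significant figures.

Directly: P = ρgh.
ρ = 5150 kg/m³; h = 17.7 in = 0.4496 m; g = 9.810 m/s².
P = 22713 Pa
22713 Pa × (1 atm / 1.013×10^5 Pa) = 0.2242 atm

0.224 atm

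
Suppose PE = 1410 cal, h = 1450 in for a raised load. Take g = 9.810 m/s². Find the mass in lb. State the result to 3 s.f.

Rearranging: m = PE/(g·h).
PE = 1410 cal = 5899 J; h = 1450 in = 36.83 m; g = 9.810 m/s².
m = 16.33 kg
16.33 kg × (1 lb / 0.4536 kg) = 36.00 lb

36.0 lb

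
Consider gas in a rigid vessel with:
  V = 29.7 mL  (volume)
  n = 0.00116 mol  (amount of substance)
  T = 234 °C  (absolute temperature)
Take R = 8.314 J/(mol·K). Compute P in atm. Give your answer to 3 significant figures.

1.63 atm

From the ideal-gas law: P = nRT/V.
V = 29.7 mL = 2.970×10^-5 m³; n = 0.00116 mol; T = 234 °C = 507.1 K; R = 8.314 J/(mol·K).
P = 1.647×10^5 Pa
1.647×10^5 Pa × (1 atm / 1.013×10^5 Pa) = 1.625 atm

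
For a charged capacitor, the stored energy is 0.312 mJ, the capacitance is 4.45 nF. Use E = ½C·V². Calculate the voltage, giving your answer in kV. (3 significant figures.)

0.374 kV

Rearranging: V = √(2E/C).
E = 0.312 mJ = 3.120×10^-4 J; C = 4.45 nF = 4.450×10^-9 F.
V = 374.5 V
374.5 V × (1 kV / 1000 V) = 0.3745 kV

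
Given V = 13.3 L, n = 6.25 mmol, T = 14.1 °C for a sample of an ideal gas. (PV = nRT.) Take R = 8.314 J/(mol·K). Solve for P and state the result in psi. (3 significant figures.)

Directly: P = nRT/V.
V = 13.3 L = 0.01330 m³; n = 6.25 mmol = 0.006250 mol; T = 14.1 °C = 287.2 K; R = 8.314 J/(mol·K).
P = 1122 Pa  (the unit combination reduces to kg/(m·s²) = Pa)
1122 Pa × (1 psi / 6895 Pa) = 0.1628 psi

0.163 psi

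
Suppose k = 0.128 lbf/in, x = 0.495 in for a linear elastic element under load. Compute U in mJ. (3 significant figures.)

1.77 mJ

Directly: U = ½kx².
k = 0.128 lbf/in = 22.42 N/m; x = 0.495 in = 0.01257 m.
U = 0.001772 J
0.001772 J × (1 mJ / 0.001000 J) = 1.772 mJ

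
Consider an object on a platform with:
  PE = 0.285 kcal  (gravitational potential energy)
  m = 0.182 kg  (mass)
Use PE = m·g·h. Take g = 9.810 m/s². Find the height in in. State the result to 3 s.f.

26300 in

Solving PE = m·g·h for h: h = PE/(m·g).
PE = 0.285 kcal = 1192 J; m = 0.182 kg; g = 9.810 m/s².
h = 667.9 m
667.9 m × (1 in / 0.02540 m) = 26294 in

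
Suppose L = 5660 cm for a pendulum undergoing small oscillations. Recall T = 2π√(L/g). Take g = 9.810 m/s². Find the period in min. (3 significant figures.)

0.252 min

Directly: T = 2π√(L/g).
L = 5660 cm = 56.60 m; g = 9.810 m/s².
T = 15.09 s
15.09 s × (1 min / 60.00 s) = 0.2515 min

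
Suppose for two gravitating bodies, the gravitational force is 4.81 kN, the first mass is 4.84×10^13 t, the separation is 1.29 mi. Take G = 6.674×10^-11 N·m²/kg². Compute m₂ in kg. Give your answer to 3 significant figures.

From Newton's law of gravitation: m₂ = F·r²/(G·m₁).
F = 4.81 kN = 4810 N; m₁ = 4.84×10^13 t = 4.840×10^16 kg; r = 1.29 mi = 2076 m; G = 6.674×10^-11 N·m²/kg².
m₂ = 6418 kg

6420 kg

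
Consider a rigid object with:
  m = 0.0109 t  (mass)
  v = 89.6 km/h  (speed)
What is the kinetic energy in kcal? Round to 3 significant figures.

0.807 kcal

Directly: KE = ½mv².
m = 0.0109 t = 10.90 kg; v = 89.6 km/h = 24.89 m/s.
KE = 3376 J  (the unit combination reduces to kg·m²/s² = J)
3376 J × (1 kcal / 4184 J) = 0.8069 kcal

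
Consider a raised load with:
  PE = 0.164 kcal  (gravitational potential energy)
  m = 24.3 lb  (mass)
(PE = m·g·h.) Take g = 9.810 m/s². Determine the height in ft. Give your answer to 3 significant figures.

Rearranging: h = PE/(m·g).
PE = 0.164 kcal = 686.2 J; m = 24.3 lb = 11.02 kg; g = 9.810 m/s².
h = 6.346 m
6.346 m × (1 ft / 0.3048 m) = 20.82 ft

20.8 ft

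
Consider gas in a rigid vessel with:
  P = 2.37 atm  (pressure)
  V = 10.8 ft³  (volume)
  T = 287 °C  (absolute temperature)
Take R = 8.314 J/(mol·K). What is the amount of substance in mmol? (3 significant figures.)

15800 mmol

From the ideal-gas law: n = PV/(RT).
P = 2.37 atm = 2.401×10^5 Pa; V = 10.8 ft³ = 0.3058 m³; T = 287 °C = 560.1 K; R = 8.314 J/(mol·K).
n = 15.77 mol
15.77 mol × (1 mmol / 0.001000 mol) = 15770 mmol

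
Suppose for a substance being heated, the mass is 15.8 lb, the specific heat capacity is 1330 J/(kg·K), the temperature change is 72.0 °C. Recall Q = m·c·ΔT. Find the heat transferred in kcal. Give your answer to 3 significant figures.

164 kcal

Q is given directly by: Q = mcΔT.
m = 15.8 lb = 7.167 kg; c = 1330 J/(kg·K); ΔT = 72.0 °C = 72.00 K.
Q = 6.863×10^5 J
6.863×10^5 J × (1 kcal / 4184 J) = 164.0 kcal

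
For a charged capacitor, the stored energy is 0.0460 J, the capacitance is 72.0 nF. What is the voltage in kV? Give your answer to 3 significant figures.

Rearranging E = ½C·V² for V: V = √(2E/C).
E = 0.0460 J; C = 72.0 nF = 7.200×10^-8 F.
V = 1130 V
1130 V × (1 kV / 1000 V) = 1.130 kV

1.13 kV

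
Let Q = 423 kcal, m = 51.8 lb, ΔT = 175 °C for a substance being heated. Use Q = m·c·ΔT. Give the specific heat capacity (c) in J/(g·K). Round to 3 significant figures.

0.430 J/(g·K)

Rearranging Q = m·c·ΔT for c: c = Q/(m·ΔT).
Q = 423 kcal = 1.770×10^6 J; m = 51.8 lb = 23.50 kg; ΔT = 175 °C = 175.0 K.
c = 430.4 J/(kg·K)
430.4 J/(kg·K) × (1 J/(g·K) / 1000 J/(kg·K)) = 0.4304 J/(g·K)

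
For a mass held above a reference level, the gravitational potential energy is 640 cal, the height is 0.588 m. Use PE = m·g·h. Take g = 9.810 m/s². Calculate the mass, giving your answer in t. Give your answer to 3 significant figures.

Rearranging: m = PE/(g·h).
PE = 640 cal = 2678 J; h = 0.588 m; g = 9.810 m/s².
m = 464.2 kg
464.2 kg × (1 t / 1000 kg) = 0.4642 t

0.464 t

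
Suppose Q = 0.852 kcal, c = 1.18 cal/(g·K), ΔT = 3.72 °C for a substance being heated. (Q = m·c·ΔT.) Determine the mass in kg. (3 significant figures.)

0.194 kg

Rearranging Q = m·c·ΔT for m: m = Q/(c·ΔT).
Q = 0.852 kcal = 3565 J; c = 1.18 cal/(g·K) = 4937 J/(kg·K); ΔT = 3.72 °C = 3.720 K.
m = 0.1941 kg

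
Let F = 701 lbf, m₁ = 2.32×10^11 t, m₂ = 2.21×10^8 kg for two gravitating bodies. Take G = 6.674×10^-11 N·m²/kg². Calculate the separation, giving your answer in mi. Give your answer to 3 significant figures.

From Newton's law of gravitation: r = √(G·m₁m₂/F).
F = 701 lbf = 3118 N; m₁ = 2.32×10^11 t = 2.320×10^14 kg; m₂ = 2.21×10^8 kg; G = 6.674×10^-11 N·m²/kg².
r = 33127 m
33127 m × (1 mi / 1609 m) = 20.58 mi

20.6 mi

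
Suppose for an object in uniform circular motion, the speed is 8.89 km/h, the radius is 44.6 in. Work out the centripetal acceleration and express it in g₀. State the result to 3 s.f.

0.549 g₀

Directly: a = v²/r.
v = 8.89 km/h = 2.469 m/s; r = 44.6 in = 1.133 m.
a = 5.383 m/s²
5.383 m/s² × (1 g₀ / 9.807 m/s²) = 0.5489 g₀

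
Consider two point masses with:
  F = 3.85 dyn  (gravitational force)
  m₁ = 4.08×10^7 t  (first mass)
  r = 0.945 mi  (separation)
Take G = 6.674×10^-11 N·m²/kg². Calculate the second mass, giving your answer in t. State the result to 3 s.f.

0.0327 t

From Newton's law of gravitation: m₂ = F·r²/(G·m₁).
F = 3.85 dyn = 3.850×10^-5 N; m₁ = 4.08×10^7 t = 4.080×10^10 kg; r = 0.945 mi = 1521 m; G = 6.674×10^-11 N·m²/kg².
m₂ = 32.70 kg
32.70 kg × (1 t / 1000 kg) = 0.03270 t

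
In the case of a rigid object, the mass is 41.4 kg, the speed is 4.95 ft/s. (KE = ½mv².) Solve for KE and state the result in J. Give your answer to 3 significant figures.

47.1 J

Directly: KE = ½mv².
m = 41.4 kg; v = 4.95 ft/s = 1.509 m/s.
KE = 47.12 J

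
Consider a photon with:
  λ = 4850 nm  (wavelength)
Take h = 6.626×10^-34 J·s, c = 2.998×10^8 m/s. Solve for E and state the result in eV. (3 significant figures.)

0.256 eV

E is given directly by: E = hc/λ.
λ = 4850 nm = 4.850×10^-6 m; h = 6.626×10^-34 J·s; c = 2.998×10^8 m/s.
E = 4.096×10^-20 J
4.096×10^-20 J × (1 eV / 1.602×10^-19 J) = 0.2556 eV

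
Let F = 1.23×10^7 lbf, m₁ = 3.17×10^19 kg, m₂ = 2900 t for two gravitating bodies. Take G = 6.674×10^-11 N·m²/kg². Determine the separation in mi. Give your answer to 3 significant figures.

6.58 mi

Rearranging F = G·m₁·m₂/r² for r: r = √(G·m₁m₂/F).
F = 1.23×10^7 lbf = 5.471×10^7 N; m₁ = 3.17×10^19 kg; m₂ = 2900 t = 2.900×10^6 kg; G = 6.674×10^-11 N·m²/kg².
r = 10590 m
10590 m × (1 mi / 1609 m) = 6.580 mi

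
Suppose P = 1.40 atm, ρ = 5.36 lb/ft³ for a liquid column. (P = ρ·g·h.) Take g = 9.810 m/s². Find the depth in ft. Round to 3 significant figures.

Rearranging P = ρ·g·h for h: h = P/(ρ·g).
P = 1.40 atm = 1.419×10^5 Pa; ρ = 5.36 lb/ft³ = 85.86 kg/m³; g = 9.810 m/s².
h = 168.4 m
168.4 m × (1 ft / 0.3048 m) = 552.6 ft

553 ft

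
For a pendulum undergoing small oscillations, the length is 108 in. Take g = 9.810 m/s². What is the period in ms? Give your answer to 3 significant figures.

Directly: T = 2π√(L/g).
L = 108 in = 2.743 m; g = 9.810 m/s².
T = 3.323 s
3.323 s × (1 ms / 0.001000 s) = 3323 ms

3320 ms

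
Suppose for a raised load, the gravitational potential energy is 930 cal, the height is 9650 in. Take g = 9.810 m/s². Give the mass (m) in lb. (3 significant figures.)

Rearranging PE = m·g·h for m: m = PE/(g·h).
PE = 930 cal = 3891 J; h = 9650 in = 245.1 m; g = 9.810 m/s².
m = 1.618 kg
1.618 kg × (1 lb / 0.4536 kg) = 3.568 lb

3.57 lb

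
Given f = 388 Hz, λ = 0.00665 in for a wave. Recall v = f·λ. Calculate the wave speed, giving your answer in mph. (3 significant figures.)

Directly: v = fλ.
f = 388 Hz; λ = 0.00665 in = 1.689×10^-4 m.
v = 0.06554 m/s
0.06554 m/s × (1 mph / 0.4470 m/s) = 0.1466 mph

0.147 mph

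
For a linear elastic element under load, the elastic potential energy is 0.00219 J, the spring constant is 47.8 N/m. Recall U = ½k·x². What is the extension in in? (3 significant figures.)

Solving U = ½k·x² for x: x = √(2U/k).
U = 0.00219 J; k = 47.8 N/m.
x = 0.009572 m
0.009572 m × (1 in / 0.02540 m) = 0.3769 in

0.377 in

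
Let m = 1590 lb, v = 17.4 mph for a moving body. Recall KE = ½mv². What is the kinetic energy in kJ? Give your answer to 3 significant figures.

21.8 kJ

KE is given directly by: KE = ½mv².
m = 1590 lb = 721.2 kg; v = 17.4 mph = 7.778 m/s.
KE = 21818 J  (the unit combination reduces to kg·m²/s² = J)
21818 J × (1 kJ / 1000 J) = 21.82 kJ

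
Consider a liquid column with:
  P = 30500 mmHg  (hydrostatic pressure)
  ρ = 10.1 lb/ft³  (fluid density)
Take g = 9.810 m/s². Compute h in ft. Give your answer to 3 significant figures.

8410 ft

Solving P = ρ·g·h for h: h = P/(ρ·g).
P = 30500 mmHg = 4.066×10^6 Pa; ρ = 10.1 lb/ft³ = 161.8 kg/m³; g = 9.810 m/s².
h = 2562 m
2562 m × (1 ft / 0.3048 m) = 8406 ft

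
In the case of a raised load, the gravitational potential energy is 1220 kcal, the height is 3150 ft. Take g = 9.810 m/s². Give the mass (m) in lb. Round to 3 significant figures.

1190 lb

Solving PE = m·g·h for m: m = PE/(g·h).
PE = 1220 kcal = 5.104×10^6 J; h = 3150 ft = 960.1 m; g = 9.810 m/s².
m = 541.9 kg
541.9 kg × (1 lb / 0.4536 kg) = 1195 lb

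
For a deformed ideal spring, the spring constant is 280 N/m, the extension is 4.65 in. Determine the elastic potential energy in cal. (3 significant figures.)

0.467 cal

U is given directly by: U = ½kx².
k = 280 N/m; x = 4.65 in = 0.1181 m.
U = 1.953 J  (the unit combination reduces to kg·m²/s² = J)
1.953 J × (1 cal / 4.184 J) = 0.4668 cal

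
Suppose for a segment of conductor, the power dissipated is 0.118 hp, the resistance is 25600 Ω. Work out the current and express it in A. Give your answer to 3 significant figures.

0.0586 A

Solving P = I²R for I: I = √(P/R).
P = 0.118 hp = 87.99 W; R = 25600 Ω.
I = 0.05863 A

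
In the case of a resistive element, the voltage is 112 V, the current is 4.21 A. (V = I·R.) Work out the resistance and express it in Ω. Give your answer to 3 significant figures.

From Ohm's law: R = V/I.
V = 112 V; I = 4.21 A.
R = 26.60 Ω

26.6 Ω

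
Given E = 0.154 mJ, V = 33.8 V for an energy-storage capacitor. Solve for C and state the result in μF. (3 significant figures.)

0.270 μF

Solving E = ½C·V² for C: C = 2E/V².
E = 0.154 mJ = 1.540×10^-4 J; V = 33.8 V.
C = 2.696×10^-7 F
2.696×10^-7 F × (1 μF / 1.000×10^-6 F) = 0.2696 μF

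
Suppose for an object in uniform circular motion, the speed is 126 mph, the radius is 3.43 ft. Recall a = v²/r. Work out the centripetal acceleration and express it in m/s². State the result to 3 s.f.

3030 m/s²

a is given directly by: a = v²/r.
v = 126 mph = 56.33 m/s; r = 3.43 ft = 1.045 m.
a = 3035 m/s²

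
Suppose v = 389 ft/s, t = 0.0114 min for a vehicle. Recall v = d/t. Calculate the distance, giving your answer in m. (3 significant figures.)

Solving v = d/t for d: d = v·t.
v = 389 ft/s = 118.6 m/s; t = 0.0114 min = 0.6840 s.
d = 81.10 m

81.1 m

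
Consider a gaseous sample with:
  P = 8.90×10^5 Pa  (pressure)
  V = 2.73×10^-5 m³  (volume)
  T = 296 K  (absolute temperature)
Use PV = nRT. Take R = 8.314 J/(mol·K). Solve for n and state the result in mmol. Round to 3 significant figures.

9.87 mmol

From the ideal-gas law: n = PV/(RT).
P = 8.90×10^5 Pa; V = 2.73×10^-5 m³; T = 296 K; R = 8.314 J/(mol·K).
n = 0.009873 mol
0.009873 mol × (1 mmol / 0.001000 mol) = 9.873 mmol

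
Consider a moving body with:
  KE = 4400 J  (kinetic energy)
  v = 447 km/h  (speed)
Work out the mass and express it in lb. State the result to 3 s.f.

1.26 lb

Rearranging: m = 2·KE/v².
KE = 4400 J; v = 447 km/h = 124.2 m/s.
m = 0.5708 kg
0.5708 kg × (1 lb / 0.4536 kg) = 1.258 lb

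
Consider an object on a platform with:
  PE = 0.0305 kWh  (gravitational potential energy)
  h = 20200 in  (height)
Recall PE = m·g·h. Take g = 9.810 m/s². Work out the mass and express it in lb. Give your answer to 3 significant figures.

Rearranging: m = PE/(g·h).
PE = 0.0305 kWh = 1.098×10^5 J; h = 20200 in = 513.1 m; g = 9.810 m/s².
m = 21.81 kg
21.81 kg × (1 lb / 0.4536 kg) = 48.09 lb

48.1 lb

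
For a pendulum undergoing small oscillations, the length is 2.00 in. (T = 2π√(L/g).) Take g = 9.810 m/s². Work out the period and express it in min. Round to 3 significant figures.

0.00754 min

T is given directly by: T = 2π√(L/g).
L = 2.00 in = 0.05080 m; g = 9.810 m/s².
T = 0.4521 s
0.4521 s × (1 min / 60.00 s) = 0.007536 min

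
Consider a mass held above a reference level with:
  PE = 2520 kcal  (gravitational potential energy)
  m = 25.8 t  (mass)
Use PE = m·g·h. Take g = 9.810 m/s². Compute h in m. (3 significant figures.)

41.7 m

Rearranging PE = m·g·h for h: h = PE/(m·g).
PE = 2520 kcal = 1.054×10^7 J; m = 25.8 t = 25800 kg; g = 9.810 m/s².
h = 41.66 m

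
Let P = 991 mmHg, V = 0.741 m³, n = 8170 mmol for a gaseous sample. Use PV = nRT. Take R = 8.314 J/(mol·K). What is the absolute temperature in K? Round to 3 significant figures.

Rearranging PV = nRT for T: T = PV/(nR).
P = 991 mmHg = 1.321×10^5 Pa; V = 0.741 m³; n = 8170 mmol = 8.170 mol; R = 8.314 J/(mol·K).
T = 1441 K

1440 K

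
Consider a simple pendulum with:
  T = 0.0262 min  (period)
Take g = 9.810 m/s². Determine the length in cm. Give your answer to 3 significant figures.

Rearranging T = 2π√(L/g) for L: L = g·(T/2π)².
T = 0.0262 min = 1.572 s; g = 9.810 m/s².
L = 0.6141 m
0.6141 m × (1 cm / 0.01000 m) = 61.41 cm

61.4 cm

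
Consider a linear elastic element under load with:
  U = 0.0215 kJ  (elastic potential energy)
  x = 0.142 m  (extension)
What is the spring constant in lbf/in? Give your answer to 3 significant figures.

12.2 lbf/in

Solving U = ½k·x² for k: k = 2U/x².
U = 0.0215 kJ = 21.50 J; x = 0.142 m.
k = 2133 N/m
2133 N/m × (1 lbf/in / 175.1 N/m) = 12.18 lbf/in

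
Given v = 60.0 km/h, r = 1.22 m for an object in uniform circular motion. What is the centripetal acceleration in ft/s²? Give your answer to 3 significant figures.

a is given directly by: a = v²/r.
v = 60.0 km/h = 16.67 m/s; r = 1.22 m.
a = 227.7 m/s²
227.7 m/s² × (1 ft/s² / 0.3048 m/s²) = 747.0 ft/s²

747 ft/s²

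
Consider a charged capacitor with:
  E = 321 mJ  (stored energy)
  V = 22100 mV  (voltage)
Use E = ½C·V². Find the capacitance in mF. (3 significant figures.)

Rearranging E = ½C·V² for C: C = 2E/V².
E = 321 mJ = 0.3210 J; V = 22100 mV = 22.10 V.
C = 0.001314 F
0.001314 F × (1 mF / 0.001000 F) = 1.314 mF

1.31 mF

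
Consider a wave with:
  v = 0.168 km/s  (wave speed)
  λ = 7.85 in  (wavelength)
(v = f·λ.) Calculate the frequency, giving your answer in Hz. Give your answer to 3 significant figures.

Rearranging: f = v/λ.
v = 0.168 km/s = 168.0 m/s; λ = 7.85 in = 0.1994 m.
f = 842.6 Hz

843 Hz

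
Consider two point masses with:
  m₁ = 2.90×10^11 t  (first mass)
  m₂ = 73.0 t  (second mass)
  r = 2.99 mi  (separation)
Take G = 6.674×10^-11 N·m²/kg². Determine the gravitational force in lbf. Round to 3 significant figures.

From Newton's law of gravitation: F = Gm₁m₂/r².
m₁ = 2.90×10^11 t = 2.900×10^14 kg; m₂ = 73.0 t = 73000 kg; r = 2.99 mi = 4812 m; G = 6.674×10^-11 N·m²/kg².
F = 61.02 N
61.02 N × (1 lbf / 4.448 N) = 13.72 lbf

13.7 lbf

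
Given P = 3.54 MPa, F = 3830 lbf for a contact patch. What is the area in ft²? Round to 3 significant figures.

0.0518 ft²

Rearranging: A = F/P.
P = 3.54 MPa = 3.540×10^6 Pa; F = 3830 lbf = 17037 N.
A = 0.004813 m²
0.004813 m² × (1 ft² / 0.09290 m²) = 0.05180 ft²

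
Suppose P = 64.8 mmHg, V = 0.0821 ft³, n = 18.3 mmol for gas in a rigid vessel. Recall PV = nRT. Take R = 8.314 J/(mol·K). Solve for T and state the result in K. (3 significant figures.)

Solving PV = nRT for T: T = PV/(nR).
P = 64.8 mmHg = 8639 Pa; V = 0.0821 ft³ = 0.002325 m³; n = 18.3 mmol = 0.01830 mol; R = 8.314 J/(mol·K).
T = 132.0 K

132 K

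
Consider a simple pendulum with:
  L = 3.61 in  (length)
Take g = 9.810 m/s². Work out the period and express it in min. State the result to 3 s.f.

0.0101 min

T is given directly by: T = 2π√(L/g).
L = 3.61 in = 0.09169 m; g = 9.810 m/s².
T = 0.6075 s
0.6075 s × (1 min / 60.00 s) = 0.01012 min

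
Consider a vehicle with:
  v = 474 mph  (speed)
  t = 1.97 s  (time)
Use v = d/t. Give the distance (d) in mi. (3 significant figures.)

0.259 mi

Solving v = d/t for d: d = v·t.
v = 474 mph = 211.9 m/s; t = 1.97 s.
d = 417.4 m
417.4 m × (1 mi / 1609 m) = 0.2594 mi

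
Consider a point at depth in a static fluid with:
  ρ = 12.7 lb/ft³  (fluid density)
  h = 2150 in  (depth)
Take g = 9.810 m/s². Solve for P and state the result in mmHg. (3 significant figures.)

Directly: P = ρgh.
ρ = 12.7 lb/ft³ = 203.4 kg/m³; h = 2150 in = 54.61 m; g = 9.810 m/s².
P = 1.090×10^5 Pa  (the unit combination reduces to kg/(m·s²) = Pa)
1.090×10^5 Pa × (1 mmHg / 133.3 Pa) = 817.5 mmHg

817 mmHg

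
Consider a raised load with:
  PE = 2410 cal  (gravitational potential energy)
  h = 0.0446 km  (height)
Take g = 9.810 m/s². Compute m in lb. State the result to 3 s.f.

50.8 lb

Rearranging: m = PE/(g·h).
PE = 2410 cal = 10083 J; h = 0.0446 km = 44.60 m; g = 9.810 m/s².
m = 23.05 kg
23.05 kg × (1 lb / 0.4536 kg) = 50.81 lb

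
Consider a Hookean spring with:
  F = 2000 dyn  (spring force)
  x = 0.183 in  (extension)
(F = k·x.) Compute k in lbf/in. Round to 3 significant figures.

Rearranging F = k·x for k: k = F/x.
F = 2000 dyn = 0.02000 N; x = 0.183 in = 0.004648 m.
k = 4.303 N/m
4.303 N/m × (1 lbf/in / 175.1 N/m) = 0.02457 lbf/in

0.0246 lbf/in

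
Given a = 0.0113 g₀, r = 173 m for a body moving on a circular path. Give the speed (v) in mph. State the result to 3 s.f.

9.79 mph

Solving a = v²/r for v: v = √(a·r).
a = 0.0113 g₀ = 0.1108 m/s²; r = 173 m.
v = 4.378 m/s
4.378 m/s × (1 mph / 0.4470 m/s) = 9.794 mph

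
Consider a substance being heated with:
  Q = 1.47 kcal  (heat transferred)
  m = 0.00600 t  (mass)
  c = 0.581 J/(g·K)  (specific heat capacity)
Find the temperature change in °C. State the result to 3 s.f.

1.76 °C

Solving Q = m·c·ΔT for ΔT: ΔT = Q/(m·c).
Q = 1.47 kcal = 6150 J; m = 0.00600 t = 6.000 kg; c = 0.581 J/(g·K) = 581.0 J/(kg·K).
ΔT = 1.764 K
Since 1 °C = 1 K, 1.764 °C.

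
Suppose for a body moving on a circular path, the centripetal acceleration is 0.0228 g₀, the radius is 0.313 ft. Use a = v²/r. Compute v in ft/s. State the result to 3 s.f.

Solving a = v²/r for v: v = √(a·r).
a = 0.0228 g₀ = 0.2236 m/s²; r = 0.313 ft = 0.09540 m.
v = 0.1461 m/s
0.1461 m/s × (1 ft/s / 0.3048 m/s) = 0.4792 ft/s

0.479 ft/s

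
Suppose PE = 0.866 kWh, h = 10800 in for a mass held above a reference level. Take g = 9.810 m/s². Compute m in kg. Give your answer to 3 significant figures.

1160 kg

Solving PE = m·g·h for m: m = PE/(g·h).
PE = 0.866 kWh = 3.118×10^6 J; h = 10800 in = 274.3 m; g = 9.810 m/s².
m = 1158 kg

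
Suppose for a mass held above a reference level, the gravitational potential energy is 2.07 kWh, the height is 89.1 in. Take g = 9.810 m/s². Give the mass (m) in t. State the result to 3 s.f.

Solving PE = m·g·h for m: m = PE/(g·h).
PE = 2.07 kWh = 7.452×10^6 J; h = 89.1 in = 2.263 m; g = 9.810 m/s².
m = 3.357×10^5 kg
3.357×10^5 kg × (1 t / 1000 kg) = 335.7 t

336 t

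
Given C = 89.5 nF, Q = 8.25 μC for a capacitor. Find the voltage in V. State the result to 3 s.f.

92.2 V

Solving C = Q/V for V: V = Q/C.
C = 89.5 nF = 8.950×10^-8 F; Q = 8.25 μC = 8.250×10^-6 C.
V = 92.18 V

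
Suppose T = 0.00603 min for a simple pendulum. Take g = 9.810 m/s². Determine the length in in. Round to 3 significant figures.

Solving T = 2π√(L/g) for L: L = g·(T/2π)².
T = 0.00603 min = 0.3618 s; g = 9.810 m/s².
L = 0.03253 m
0.03253 m × (1 in / 0.02540 m) = 1.281 in

1.28 in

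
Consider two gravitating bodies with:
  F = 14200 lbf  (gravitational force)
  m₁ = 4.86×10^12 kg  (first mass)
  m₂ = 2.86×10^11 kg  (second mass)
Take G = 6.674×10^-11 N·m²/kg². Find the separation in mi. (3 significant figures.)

23.8 mi

Rearranging: r = √(G·m₁m₂/F).
F = 14200 lbf = 63165 N; m₁ = 4.86×10^12 kg; m₂ = 2.86×10^11 kg; G = 6.674×10^-11 N·m²/kg².
r = 38323 m
38323 m × (1 mi / 1609 m) = 23.81 mi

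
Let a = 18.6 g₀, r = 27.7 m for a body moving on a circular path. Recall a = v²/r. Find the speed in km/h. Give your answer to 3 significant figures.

Solving a = v²/r for v: v = √(a·r).
a = 18.6 g₀ = 182.4 m/s²; r = 27.7 m.
v = 71.08 m/s
71.08 m/s × (1 km/h / 0.2778 m/s) = 255.9 km/h

256 km/h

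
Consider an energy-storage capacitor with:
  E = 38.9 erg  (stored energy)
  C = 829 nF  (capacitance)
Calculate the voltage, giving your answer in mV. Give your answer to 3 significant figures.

3060 mV

Rearranging E = ½C·V² for V: V = √(2E/C).
E = 38.9 erg = 3.890×10^-6 J; C = 829 nF = 8.290×10^-7 F.
V = 3.063 V
3.063 V × (1 mV / 0.001000 V) = 3063 mV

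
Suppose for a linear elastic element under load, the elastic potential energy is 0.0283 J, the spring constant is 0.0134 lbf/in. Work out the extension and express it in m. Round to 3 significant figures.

Rearranging: x = √(2U/k).
U = 0.0283 J; k = 0.0134 lbf/in = 2.347 N/m.
x = 0.1553 m

0.155 m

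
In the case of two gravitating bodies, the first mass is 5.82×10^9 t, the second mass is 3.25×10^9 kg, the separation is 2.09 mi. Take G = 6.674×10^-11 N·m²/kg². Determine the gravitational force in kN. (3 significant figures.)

112 kN

F is given directly by: F = Gm₁m₂/r².
m₁ = 5.82×10^9 t = 5.820×10^12 kg; m₂ = 3.25×10^9 kg; r = 2.09 mi = 3364 m; G = 6.674×10^-11 N·m²/kg².
F = 1.116×10^5 N
1.116×10^5 N × (1 kN / 1000 N) = 111.6 kN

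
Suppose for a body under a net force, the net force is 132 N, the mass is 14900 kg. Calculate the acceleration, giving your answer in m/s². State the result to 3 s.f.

From Newton's second law: a = F/m.
F = 132 N; m = 14900 kg.
a = 0.008859 m/s²

0.00886 m/s²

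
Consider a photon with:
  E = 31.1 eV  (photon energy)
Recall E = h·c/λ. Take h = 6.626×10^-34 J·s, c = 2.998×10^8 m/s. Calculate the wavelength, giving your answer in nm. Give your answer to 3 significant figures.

39.9 nm

Rearranging E = h·c/λ for λ: λ = hc/E.
E = 31.1 eV = 4.983×10^-18 J; h = 6.626×10^-34 J·s; c = 2.998×10^8 m/s.
λ = 3.987×10^-8 m
3.987×10^-8 m × (1 nm / 1.000×10^-9 m) = 39.87 nm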